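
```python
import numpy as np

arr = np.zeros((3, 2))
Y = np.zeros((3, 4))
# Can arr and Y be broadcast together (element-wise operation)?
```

No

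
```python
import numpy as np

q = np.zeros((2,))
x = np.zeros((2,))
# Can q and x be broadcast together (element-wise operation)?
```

Yes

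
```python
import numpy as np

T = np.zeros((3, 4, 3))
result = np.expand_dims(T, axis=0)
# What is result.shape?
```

(1, 3, 4, 3)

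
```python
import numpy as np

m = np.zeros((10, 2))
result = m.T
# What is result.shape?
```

(2, 10)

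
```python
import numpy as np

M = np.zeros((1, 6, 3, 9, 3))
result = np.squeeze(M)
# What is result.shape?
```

(6, 3, 9, 3)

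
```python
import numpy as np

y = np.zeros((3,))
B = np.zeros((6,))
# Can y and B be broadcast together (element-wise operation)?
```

No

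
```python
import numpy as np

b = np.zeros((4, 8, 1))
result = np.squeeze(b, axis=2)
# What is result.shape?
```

(4, 8)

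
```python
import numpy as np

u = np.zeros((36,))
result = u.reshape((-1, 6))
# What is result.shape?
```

(6, 6)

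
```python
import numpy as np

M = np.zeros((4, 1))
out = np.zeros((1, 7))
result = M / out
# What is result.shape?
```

(4, 7)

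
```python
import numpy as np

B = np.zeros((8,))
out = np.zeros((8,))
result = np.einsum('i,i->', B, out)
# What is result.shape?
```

()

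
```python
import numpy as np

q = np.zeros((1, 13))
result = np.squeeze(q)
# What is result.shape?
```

(13,)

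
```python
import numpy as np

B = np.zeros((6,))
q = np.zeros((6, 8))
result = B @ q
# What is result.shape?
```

(8,)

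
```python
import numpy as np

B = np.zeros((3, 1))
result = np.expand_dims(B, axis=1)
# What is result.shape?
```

(3, 1, 1)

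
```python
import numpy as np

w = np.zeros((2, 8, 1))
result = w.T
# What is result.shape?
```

(1, 8, 2)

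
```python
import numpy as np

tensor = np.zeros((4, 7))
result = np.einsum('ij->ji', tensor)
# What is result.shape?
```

(7, 4)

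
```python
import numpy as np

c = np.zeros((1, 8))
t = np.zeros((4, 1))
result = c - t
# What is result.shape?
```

(4, 8)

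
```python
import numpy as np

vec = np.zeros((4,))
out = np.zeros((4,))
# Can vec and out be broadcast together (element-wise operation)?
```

Yes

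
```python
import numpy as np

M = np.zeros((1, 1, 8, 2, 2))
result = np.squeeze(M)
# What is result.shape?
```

(8, 2, 2)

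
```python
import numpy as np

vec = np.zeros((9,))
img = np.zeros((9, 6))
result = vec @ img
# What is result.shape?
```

(6,)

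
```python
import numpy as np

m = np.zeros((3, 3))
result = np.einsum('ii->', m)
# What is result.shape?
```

()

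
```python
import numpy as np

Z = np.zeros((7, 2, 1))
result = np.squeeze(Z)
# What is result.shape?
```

(7, 2)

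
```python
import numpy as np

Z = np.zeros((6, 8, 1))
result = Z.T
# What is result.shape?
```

(1, 8, 6)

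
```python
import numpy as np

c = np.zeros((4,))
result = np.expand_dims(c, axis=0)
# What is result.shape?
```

(1, 4)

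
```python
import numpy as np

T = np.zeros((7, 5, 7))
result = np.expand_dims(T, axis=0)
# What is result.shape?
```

(1, 7, 5, 7)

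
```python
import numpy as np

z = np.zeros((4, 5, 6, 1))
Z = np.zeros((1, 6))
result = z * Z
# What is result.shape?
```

(4, 5, 6, 6)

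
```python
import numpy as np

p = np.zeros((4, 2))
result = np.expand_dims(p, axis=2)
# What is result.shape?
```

(4, 2, 1)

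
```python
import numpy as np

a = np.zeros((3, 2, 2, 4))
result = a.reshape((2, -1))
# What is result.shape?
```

(2, 24)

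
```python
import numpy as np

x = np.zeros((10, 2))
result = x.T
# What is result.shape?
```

(2, 10)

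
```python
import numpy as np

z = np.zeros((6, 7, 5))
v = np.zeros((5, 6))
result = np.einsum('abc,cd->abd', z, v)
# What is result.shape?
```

(6, 7, 6)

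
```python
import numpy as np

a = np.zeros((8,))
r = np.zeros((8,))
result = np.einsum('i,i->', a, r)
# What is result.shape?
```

()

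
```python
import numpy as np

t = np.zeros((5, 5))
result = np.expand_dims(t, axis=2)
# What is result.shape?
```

(5, 5, 1)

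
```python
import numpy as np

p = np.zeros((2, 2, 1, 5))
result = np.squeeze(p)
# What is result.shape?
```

(2, 2, 5)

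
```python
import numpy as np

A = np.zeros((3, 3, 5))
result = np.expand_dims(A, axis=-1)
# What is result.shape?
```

(3, 3, 5, 1)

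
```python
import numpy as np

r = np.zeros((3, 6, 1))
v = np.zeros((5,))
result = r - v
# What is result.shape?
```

(3, 6, 5)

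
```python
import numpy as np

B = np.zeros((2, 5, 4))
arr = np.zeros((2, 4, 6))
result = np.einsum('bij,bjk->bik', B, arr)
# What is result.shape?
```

(2, 5, 6)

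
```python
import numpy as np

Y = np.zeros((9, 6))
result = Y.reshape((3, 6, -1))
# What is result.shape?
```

(3, 6, 3)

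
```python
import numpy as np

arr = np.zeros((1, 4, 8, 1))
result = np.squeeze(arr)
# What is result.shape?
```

(4, 8)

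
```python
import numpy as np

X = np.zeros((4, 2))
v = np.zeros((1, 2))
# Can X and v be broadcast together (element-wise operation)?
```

Yes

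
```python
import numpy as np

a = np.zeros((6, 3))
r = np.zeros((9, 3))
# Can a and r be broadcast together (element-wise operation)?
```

No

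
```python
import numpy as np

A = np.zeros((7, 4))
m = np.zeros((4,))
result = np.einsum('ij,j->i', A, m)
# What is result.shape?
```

(7,)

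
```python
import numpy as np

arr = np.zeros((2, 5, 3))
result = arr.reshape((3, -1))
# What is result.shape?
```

(3, 10)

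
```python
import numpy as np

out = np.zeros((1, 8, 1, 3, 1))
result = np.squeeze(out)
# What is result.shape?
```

(8, 3)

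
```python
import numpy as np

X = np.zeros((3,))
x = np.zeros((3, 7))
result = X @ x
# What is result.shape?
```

(7,)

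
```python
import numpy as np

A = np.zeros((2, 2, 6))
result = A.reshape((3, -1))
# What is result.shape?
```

(3, 8)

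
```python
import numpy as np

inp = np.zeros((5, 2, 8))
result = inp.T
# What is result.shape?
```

(8, 2, 5)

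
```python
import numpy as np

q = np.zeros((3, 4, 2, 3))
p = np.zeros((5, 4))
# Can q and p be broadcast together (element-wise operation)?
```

No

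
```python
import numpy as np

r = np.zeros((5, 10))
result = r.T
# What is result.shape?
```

(10, 5)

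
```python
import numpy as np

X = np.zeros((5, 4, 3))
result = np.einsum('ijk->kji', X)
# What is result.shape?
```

(3, 4, 5)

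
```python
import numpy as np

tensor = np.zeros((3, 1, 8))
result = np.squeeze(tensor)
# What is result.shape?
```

(3, 8)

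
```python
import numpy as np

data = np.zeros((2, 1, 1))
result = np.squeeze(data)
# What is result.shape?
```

(2,)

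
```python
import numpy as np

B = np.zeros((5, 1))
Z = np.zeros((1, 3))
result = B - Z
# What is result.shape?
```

(5, 3)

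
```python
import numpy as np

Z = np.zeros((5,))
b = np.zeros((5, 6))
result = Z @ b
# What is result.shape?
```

(6,)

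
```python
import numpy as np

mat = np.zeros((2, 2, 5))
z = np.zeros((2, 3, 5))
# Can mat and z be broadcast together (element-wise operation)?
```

No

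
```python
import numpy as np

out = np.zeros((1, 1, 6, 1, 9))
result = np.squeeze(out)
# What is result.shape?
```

(6, 9)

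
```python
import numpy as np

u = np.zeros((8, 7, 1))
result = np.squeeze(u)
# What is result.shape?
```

(8, 7)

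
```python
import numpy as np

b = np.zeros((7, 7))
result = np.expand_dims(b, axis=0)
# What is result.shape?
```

(1, 7, 7)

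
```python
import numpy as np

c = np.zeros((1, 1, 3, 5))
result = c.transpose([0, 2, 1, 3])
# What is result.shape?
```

(1, 3, 1, 5)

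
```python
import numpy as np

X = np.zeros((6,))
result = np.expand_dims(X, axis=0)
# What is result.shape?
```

(1, 6)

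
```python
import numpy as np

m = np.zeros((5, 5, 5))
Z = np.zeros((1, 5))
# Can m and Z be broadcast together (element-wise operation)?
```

Yes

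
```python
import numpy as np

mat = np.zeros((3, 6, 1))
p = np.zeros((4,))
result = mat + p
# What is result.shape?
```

(3, 6, 4)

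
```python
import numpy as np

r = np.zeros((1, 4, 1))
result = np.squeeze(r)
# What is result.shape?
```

(4,)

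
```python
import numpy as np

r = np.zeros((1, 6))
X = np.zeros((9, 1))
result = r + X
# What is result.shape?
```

(9, 6)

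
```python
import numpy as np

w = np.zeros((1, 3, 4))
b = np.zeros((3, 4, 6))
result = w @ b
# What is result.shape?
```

(3, 3, 6)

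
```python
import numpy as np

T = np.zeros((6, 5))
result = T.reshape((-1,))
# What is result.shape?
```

(30,)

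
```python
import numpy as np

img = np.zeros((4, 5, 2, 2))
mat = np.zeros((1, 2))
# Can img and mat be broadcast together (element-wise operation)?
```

Yes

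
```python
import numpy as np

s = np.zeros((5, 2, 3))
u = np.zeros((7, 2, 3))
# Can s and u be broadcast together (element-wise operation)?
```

No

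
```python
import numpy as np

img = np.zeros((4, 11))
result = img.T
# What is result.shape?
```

(11, 4)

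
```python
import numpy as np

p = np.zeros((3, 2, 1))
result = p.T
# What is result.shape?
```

(1, 2, 3)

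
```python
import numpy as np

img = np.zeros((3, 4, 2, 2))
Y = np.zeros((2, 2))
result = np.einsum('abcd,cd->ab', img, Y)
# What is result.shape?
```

(3, 4)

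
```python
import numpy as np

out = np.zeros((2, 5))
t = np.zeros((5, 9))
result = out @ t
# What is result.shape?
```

(2, 9)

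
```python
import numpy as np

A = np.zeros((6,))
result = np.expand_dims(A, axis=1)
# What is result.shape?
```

(6, 1)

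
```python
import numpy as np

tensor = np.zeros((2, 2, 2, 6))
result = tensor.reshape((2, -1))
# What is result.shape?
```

(2, 24)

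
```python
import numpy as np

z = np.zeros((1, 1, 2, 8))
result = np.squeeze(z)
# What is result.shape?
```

(2, 8)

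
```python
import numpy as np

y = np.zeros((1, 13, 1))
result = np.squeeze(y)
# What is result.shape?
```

(13,)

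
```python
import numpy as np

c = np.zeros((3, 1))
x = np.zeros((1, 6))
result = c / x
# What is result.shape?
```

(3, 6)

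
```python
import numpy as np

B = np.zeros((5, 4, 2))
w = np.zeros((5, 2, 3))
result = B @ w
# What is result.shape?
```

(5, 4, 3)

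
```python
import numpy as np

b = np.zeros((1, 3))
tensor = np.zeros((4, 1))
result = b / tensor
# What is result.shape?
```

(4, 3)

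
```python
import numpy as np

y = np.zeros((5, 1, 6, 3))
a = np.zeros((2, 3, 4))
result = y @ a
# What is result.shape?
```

(5, 2, 6, 4)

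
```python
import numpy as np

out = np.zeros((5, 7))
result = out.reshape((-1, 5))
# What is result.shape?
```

(7, 5)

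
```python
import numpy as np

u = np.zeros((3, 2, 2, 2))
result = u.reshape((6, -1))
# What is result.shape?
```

(6, 4)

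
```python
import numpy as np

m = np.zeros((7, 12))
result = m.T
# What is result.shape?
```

(12, 7)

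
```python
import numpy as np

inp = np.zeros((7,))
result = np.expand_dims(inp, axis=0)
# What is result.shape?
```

(1, 7)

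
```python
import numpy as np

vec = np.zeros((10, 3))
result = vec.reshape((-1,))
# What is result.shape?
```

(30,)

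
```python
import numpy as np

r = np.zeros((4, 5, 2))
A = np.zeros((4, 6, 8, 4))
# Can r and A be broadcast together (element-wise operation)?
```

No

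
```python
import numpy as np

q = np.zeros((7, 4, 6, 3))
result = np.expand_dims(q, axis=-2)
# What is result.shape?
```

(7, 4, 6, 1, 3)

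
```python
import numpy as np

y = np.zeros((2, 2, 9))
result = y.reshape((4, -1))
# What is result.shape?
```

(4, 9)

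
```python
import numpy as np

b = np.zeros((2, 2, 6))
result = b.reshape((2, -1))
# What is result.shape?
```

(2, 12)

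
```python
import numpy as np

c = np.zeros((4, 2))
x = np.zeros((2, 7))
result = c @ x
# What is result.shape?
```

(4, 7)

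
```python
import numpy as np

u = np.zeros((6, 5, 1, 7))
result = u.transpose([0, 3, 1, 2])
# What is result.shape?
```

(6, 7, 5, 1)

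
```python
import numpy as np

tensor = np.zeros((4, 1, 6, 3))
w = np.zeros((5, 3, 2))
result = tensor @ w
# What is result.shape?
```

(4, 5, 6, 2)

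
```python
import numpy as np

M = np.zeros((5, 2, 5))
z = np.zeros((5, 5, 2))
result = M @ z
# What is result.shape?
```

(5, 2, 2)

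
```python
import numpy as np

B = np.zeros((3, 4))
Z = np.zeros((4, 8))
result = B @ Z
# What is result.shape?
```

(3, 8)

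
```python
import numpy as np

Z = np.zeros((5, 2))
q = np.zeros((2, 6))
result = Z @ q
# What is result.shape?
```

(5, 6)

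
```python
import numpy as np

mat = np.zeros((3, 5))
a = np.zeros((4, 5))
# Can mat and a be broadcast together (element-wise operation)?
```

No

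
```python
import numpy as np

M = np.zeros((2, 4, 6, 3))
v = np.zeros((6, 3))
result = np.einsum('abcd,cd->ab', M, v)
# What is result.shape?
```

(2, 4)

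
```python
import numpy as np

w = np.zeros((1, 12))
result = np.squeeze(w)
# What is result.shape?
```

(12,)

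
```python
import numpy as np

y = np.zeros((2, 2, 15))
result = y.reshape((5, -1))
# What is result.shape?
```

(5, 12)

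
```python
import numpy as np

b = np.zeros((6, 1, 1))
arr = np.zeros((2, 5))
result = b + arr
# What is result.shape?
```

(6, 2, 5)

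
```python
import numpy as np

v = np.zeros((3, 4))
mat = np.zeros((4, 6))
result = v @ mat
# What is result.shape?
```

(3, 6)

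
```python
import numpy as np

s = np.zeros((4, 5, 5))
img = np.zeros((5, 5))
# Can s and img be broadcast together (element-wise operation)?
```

Yes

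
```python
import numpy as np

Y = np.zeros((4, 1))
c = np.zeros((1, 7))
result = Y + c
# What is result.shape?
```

(4, 7)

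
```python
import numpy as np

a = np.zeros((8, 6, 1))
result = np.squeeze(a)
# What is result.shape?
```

(8, 6)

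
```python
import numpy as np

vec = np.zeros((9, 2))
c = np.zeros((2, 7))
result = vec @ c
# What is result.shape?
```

(9, 7)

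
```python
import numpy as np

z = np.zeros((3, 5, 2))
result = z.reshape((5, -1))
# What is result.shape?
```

(5, 6)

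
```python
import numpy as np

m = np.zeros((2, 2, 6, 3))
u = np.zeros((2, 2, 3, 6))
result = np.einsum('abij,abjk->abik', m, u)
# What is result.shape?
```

(2, 2, 6, 6)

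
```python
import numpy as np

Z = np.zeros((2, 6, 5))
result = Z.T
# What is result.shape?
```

(5, 6, 2)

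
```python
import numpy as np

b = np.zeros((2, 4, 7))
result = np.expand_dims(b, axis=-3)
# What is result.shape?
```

(2, 1, 4, 7)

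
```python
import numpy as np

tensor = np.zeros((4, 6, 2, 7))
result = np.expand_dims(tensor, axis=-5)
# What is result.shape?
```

(1, 4, 6, 2, 7)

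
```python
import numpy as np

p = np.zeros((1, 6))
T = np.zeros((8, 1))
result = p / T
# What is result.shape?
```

(8, 6)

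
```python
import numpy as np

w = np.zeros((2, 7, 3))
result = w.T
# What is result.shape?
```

(3, 7, 2)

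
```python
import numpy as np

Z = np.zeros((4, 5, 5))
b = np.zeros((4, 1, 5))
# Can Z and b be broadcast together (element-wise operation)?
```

Yes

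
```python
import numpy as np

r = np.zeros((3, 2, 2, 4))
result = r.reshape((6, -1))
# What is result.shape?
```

(6, 8)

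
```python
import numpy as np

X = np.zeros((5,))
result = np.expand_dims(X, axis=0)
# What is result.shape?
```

(1, 5)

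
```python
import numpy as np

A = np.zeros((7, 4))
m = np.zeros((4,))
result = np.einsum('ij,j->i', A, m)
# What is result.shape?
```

(7,)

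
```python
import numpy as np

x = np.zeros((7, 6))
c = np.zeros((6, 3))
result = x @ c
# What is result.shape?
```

(7, 3)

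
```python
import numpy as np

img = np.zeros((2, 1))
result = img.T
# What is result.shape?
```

(1, 2)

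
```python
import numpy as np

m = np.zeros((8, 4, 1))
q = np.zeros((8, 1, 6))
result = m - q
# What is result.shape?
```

(8, 4, 6)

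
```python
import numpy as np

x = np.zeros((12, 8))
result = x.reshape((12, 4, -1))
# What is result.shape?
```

(12, 4, 2)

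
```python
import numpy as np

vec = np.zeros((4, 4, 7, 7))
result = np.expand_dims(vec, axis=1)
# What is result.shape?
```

(4, 1, 4, 7, 7)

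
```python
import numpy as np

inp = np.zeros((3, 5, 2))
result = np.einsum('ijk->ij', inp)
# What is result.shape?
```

(3, 5)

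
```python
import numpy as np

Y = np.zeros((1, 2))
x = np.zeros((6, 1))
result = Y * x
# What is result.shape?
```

(6, 2)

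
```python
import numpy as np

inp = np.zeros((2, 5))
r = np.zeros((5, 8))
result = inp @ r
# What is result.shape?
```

(2, 8)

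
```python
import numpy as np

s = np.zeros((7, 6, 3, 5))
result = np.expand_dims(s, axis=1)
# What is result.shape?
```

(7, 1, 6, 3, 5)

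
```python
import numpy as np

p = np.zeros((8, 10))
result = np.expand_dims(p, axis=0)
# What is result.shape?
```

(1, 8, 10)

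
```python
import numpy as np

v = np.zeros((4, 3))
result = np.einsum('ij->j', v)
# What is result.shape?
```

(3,)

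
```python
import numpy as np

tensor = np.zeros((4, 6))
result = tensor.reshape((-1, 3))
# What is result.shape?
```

(8, 3)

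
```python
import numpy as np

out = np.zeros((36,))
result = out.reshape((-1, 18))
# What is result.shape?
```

(2, 18)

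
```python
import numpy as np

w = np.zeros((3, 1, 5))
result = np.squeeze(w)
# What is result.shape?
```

(3, 5)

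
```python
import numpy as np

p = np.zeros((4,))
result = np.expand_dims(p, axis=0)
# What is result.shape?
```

(1, 4)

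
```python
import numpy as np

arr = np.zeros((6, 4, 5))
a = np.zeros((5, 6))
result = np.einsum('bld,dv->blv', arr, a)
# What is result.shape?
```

(6, 4, 6)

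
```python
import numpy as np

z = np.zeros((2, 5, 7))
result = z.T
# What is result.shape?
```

(7, 5, 2)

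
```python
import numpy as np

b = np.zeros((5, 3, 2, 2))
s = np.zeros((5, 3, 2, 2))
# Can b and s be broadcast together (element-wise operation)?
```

Yes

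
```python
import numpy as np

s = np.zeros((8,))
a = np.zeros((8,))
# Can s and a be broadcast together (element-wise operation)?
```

Yes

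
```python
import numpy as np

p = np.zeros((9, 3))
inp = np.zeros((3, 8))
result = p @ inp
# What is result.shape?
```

(9, 8)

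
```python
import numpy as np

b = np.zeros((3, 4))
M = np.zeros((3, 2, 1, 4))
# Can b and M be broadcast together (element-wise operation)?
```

Yes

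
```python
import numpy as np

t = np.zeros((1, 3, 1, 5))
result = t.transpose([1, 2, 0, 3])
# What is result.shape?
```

(3, 1, 1, 5)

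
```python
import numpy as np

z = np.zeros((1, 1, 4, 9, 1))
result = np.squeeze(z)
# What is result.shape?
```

(4, 9)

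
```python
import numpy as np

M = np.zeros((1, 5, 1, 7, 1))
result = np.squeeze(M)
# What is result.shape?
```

(5, 7)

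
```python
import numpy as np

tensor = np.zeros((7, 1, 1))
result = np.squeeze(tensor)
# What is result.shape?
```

(7,)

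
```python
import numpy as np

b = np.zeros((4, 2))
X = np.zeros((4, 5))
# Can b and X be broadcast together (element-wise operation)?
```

No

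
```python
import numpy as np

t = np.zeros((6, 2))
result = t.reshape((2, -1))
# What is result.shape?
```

(2, 6)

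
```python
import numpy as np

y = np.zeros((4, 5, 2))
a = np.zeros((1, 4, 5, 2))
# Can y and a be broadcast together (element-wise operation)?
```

Yes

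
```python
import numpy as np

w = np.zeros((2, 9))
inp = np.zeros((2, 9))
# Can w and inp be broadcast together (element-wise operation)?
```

Yes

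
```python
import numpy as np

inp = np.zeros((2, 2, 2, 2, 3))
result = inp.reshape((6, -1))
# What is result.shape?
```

(6, 8)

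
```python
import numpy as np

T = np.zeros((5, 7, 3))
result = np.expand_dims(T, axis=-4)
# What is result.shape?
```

(1, 5, 7, 3)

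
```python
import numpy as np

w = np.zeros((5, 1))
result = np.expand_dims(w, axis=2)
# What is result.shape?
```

(5, 1, 1)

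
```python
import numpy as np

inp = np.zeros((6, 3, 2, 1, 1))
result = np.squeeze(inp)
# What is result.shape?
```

(6, 3, 2)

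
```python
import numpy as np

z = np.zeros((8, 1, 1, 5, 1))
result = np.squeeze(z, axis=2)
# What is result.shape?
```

(8, 1, 5, 1)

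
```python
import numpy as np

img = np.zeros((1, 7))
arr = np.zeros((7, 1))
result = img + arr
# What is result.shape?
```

(7, 7)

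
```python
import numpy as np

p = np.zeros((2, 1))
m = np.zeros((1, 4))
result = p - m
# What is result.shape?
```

(2, 4)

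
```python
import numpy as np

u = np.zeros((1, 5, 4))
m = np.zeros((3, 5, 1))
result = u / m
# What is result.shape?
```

(3, 5, 4)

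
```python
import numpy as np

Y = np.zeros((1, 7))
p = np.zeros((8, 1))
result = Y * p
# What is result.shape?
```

(8, 7)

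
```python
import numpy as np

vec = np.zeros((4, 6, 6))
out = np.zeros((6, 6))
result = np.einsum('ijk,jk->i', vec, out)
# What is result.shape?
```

(4,)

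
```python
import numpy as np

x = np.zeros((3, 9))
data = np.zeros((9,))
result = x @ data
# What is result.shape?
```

(3,)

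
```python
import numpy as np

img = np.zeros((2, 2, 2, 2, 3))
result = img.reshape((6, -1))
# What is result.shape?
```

(6, 8)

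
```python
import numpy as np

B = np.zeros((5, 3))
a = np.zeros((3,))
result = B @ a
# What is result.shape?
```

(5,)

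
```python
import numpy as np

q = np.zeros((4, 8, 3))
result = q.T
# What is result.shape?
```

(3, 8, 4)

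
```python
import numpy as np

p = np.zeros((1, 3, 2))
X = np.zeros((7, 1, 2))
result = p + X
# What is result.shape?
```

(7, 3, 2)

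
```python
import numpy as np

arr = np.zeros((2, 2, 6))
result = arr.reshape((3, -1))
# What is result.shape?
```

(3, 8)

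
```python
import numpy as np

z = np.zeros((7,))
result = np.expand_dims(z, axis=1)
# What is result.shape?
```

(7, 1)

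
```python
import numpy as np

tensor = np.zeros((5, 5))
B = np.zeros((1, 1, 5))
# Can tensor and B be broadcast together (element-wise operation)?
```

Yes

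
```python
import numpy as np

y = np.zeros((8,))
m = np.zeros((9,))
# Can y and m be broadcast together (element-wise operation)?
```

No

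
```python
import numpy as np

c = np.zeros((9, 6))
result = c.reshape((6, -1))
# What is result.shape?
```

(6, 9)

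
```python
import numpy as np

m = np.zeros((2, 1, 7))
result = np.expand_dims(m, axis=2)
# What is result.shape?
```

(2, 1, 1, 7)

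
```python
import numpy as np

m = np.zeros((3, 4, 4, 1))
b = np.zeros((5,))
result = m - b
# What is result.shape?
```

(3, 4, 4, 5)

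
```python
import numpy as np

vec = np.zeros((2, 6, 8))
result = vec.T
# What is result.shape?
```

(8, 6, 2)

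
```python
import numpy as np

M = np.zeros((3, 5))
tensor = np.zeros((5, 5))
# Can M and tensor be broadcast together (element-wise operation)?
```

No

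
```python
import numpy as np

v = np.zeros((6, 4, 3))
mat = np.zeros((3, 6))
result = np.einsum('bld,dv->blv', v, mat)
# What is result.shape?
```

(6, 4, 6)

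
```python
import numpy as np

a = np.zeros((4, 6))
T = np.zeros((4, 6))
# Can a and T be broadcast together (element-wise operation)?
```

Yes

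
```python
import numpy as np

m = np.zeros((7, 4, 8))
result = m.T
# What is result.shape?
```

(8, 4, 7)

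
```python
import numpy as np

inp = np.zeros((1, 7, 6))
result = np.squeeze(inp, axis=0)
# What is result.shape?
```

(7, 6)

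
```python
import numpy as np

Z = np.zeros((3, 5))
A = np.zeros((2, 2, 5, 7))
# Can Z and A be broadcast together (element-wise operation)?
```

No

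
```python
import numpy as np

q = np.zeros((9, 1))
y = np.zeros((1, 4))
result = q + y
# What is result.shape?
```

(9, 4)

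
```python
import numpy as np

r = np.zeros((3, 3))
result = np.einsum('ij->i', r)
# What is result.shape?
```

(3,)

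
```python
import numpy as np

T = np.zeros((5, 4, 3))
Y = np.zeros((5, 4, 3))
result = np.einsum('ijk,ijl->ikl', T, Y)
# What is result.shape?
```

(5, 3, 3)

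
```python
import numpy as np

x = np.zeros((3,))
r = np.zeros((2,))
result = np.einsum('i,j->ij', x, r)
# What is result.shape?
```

(3, 2)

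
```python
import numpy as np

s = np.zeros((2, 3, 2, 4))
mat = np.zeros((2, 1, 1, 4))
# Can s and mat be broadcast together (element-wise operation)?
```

Yes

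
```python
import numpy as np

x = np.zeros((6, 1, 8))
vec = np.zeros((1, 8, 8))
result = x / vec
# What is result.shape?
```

(6, 8, 8)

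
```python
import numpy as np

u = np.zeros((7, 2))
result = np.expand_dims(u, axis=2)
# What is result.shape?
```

(7, 2, 1)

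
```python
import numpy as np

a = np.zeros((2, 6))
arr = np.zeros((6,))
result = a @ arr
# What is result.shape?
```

(2,)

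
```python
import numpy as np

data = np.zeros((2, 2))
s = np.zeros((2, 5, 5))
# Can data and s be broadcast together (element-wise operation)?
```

No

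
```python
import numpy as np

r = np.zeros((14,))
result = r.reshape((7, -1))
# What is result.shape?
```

(7, 2)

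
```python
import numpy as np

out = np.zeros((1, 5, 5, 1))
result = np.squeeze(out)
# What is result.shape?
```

(5, 5)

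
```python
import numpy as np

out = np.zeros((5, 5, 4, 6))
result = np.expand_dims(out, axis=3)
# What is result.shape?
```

(5, 5, 4, 1, 6)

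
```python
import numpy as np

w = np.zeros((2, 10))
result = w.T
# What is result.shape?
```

(10, 2)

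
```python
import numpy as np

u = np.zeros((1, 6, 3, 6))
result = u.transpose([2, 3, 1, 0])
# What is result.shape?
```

(3, 6, 6, 1)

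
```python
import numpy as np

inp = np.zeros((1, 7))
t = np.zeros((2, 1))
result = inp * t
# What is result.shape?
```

(2, 7)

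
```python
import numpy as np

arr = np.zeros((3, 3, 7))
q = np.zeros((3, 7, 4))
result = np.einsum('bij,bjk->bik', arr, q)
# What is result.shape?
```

(3, 3, 4)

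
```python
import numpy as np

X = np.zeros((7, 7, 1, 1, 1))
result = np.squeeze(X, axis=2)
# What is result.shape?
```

(7, 7, 1, 1)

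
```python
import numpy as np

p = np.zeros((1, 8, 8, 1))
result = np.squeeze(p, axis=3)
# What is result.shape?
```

(1, 8, 8)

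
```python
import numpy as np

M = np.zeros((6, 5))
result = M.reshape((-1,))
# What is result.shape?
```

(30,)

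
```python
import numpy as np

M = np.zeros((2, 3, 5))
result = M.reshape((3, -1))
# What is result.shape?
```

(3, 10)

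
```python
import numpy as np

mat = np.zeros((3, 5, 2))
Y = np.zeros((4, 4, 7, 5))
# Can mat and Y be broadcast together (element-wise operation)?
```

No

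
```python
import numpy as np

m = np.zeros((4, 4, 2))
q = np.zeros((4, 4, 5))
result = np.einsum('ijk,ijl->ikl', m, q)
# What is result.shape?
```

(4, 2, 5)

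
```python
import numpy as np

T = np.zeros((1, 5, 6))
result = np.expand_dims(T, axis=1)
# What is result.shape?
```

(1, 1, 5, 6)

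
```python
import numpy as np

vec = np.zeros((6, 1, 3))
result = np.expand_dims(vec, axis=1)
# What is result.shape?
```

(6, 1, 1, 3)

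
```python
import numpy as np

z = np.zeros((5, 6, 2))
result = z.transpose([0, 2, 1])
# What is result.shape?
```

(5, 2, 6)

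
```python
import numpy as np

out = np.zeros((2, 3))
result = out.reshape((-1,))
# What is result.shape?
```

(6,)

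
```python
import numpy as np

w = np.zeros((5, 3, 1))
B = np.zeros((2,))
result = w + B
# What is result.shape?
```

(5, 3, 2)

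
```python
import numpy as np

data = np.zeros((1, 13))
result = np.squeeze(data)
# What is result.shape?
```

(13,)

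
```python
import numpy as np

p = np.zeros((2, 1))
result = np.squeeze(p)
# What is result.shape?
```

(2,)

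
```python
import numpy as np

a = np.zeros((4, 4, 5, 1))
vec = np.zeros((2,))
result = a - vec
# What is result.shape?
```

(4, 4, 5, 2)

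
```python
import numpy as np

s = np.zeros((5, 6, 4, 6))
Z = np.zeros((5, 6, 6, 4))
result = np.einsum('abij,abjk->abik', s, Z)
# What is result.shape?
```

(5, 6, 4, 4)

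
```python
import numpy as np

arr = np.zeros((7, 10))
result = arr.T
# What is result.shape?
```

(10, 7)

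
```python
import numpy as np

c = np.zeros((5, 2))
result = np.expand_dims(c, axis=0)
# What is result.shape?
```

(1, 5, 2)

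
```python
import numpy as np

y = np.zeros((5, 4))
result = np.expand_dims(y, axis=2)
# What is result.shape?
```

(5, 4, 1)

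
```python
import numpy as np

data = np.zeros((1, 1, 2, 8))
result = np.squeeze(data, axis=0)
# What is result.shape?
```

(1, 2, 8)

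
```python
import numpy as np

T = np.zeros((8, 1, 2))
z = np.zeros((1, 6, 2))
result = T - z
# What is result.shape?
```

(8, 6, 2)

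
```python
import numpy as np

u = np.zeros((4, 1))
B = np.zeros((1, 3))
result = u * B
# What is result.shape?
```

(4, 3)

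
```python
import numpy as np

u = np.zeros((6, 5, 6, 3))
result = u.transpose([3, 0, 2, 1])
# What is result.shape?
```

(3, 6, 6, 5)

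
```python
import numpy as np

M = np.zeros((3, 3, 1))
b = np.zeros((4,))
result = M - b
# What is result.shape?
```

(3, 3, 4)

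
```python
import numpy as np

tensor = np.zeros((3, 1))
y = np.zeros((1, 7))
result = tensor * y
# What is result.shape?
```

(3, 7)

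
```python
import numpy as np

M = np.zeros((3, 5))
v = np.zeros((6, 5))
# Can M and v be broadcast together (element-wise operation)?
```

No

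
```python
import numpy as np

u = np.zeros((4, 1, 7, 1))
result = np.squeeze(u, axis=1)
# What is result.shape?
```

(4, 7, 1)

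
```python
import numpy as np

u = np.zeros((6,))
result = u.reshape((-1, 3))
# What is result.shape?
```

(2, 3)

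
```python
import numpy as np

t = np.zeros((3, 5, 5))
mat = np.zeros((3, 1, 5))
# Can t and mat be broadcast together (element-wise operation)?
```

Yes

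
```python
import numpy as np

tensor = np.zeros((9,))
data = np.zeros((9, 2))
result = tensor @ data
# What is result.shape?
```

(2,)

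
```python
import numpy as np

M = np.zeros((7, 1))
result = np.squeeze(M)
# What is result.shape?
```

(7,)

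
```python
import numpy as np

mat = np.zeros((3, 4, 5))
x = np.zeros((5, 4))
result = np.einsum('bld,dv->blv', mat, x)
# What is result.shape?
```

(3, 4, 4)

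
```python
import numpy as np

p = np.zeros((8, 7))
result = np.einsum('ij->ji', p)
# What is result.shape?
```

(7, 8)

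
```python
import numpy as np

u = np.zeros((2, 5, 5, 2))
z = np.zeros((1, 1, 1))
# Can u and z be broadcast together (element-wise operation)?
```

Yes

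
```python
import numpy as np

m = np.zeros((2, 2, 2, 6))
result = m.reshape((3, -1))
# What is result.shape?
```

(3, 16)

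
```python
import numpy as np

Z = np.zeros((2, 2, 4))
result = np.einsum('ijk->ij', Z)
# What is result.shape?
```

(2, 2)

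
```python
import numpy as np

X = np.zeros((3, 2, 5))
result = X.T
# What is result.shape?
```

(5, 2, 3)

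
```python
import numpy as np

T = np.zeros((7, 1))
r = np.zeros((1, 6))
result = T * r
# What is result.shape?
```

(7, 6)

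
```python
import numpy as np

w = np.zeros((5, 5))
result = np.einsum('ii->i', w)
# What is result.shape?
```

(5,)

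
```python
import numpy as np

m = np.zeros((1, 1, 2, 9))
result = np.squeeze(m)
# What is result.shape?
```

(2, 9)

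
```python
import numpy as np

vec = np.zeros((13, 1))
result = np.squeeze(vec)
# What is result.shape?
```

(13,)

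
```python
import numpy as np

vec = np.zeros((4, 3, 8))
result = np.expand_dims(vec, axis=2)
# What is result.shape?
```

(4, 3, 1, 8)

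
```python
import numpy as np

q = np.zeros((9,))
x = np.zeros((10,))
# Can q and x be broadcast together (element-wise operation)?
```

No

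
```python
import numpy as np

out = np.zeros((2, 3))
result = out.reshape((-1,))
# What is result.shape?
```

(6,)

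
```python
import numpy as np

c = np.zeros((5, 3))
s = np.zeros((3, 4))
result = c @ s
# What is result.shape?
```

(5, 4)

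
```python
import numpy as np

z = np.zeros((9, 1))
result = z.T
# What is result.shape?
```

(1, 9)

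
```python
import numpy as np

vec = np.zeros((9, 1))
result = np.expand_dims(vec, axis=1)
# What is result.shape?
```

(9, 1, 1)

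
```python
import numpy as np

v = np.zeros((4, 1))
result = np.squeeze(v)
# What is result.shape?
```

(4,)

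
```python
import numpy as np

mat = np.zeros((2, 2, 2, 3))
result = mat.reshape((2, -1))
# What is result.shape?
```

(2, 12)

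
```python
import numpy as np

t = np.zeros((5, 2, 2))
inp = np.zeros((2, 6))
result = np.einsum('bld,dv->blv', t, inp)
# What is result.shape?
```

(5, 2, 6)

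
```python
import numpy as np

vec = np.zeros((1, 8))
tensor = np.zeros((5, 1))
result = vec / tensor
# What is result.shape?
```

(5, 8)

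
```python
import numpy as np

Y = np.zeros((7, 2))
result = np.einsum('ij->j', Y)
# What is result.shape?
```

(2,)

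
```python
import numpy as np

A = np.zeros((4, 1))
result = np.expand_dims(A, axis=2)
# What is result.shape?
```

(4, 1, 1)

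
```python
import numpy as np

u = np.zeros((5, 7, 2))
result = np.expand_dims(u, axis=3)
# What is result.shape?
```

(5, 7, 2, 1)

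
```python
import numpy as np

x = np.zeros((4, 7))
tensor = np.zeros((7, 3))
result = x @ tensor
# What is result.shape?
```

(4, 3)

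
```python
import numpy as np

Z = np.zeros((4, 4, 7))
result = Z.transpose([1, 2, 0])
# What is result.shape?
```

(4, 7, 4)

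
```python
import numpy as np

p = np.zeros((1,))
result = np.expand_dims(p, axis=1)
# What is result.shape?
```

(1, 1)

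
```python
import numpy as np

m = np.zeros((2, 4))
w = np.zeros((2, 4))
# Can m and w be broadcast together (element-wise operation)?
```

Yes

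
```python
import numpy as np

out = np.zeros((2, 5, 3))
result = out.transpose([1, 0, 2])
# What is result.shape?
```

(5, 2, 3)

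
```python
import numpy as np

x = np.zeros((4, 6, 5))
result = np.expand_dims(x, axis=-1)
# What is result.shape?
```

(4, 6, 5, 1)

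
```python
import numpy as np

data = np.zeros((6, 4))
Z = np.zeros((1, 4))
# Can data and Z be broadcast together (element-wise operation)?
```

Yes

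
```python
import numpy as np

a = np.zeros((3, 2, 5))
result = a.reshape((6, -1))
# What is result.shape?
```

(6, 5)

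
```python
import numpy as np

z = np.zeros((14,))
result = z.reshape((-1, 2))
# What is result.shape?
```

(7, 2)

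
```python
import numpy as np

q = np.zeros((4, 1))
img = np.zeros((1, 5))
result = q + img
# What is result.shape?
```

(4, 5)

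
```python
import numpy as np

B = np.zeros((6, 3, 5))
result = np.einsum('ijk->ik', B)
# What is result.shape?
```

(6, 5)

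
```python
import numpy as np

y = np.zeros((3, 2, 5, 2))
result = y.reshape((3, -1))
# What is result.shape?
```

(3, 20)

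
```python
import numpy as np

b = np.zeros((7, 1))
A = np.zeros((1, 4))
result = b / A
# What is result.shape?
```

(7, 4)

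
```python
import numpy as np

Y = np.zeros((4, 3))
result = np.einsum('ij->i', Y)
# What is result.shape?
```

(4,)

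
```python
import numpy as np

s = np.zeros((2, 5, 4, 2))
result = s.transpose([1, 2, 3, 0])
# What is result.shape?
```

(5, 4, 2, 2)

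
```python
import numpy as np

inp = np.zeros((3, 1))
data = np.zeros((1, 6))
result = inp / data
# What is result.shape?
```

(3, 6)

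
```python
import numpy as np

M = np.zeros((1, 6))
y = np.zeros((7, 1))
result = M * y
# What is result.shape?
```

(7, 6)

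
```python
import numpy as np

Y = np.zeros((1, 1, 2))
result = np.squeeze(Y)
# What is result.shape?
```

(2,)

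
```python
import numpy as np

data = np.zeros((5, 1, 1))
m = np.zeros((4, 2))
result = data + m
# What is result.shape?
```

(5, 4, 2)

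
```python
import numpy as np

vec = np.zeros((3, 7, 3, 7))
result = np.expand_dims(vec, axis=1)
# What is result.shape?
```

(3, 1, 7, 3, 7)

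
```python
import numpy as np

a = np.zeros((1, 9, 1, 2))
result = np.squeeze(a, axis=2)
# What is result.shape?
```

(1, 9, 2)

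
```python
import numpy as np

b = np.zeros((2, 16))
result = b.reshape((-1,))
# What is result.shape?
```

(32,)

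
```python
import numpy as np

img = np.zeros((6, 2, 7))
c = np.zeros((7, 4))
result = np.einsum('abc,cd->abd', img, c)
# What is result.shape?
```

(6, 2, 4)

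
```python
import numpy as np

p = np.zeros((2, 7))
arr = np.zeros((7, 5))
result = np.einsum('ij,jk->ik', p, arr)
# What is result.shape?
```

(2, 5)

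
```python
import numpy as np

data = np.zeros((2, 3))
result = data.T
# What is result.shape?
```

(3, 2)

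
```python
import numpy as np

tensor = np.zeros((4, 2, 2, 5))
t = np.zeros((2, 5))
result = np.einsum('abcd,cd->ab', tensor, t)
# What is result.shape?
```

(4, 2)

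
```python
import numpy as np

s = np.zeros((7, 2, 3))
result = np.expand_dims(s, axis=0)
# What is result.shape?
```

(1, 7, 2, 3)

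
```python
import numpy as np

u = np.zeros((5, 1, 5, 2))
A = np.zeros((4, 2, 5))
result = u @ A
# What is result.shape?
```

(5, 4, 5, 5)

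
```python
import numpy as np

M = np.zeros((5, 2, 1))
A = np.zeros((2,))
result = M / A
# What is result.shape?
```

(5, 2, 2)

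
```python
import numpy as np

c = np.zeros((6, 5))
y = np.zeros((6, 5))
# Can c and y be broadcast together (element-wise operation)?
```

Yes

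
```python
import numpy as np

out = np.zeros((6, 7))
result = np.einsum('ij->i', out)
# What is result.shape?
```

(6,)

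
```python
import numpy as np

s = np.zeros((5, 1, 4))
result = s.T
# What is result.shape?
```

(4, 1, 5)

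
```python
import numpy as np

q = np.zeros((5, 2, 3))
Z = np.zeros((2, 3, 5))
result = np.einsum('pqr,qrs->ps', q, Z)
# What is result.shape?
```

(5, 5)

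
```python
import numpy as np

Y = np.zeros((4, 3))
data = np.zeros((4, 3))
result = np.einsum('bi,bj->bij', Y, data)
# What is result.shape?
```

(4, 3, 3)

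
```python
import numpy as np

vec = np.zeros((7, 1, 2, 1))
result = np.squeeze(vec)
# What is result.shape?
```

(7, 2)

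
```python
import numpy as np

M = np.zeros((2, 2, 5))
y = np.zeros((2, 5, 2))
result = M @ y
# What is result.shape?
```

(2, 2, 2)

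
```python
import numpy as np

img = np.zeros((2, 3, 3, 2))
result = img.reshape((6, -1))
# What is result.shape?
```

(6, 6)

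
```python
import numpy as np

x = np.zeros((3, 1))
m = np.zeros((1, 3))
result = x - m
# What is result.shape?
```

(3, 3)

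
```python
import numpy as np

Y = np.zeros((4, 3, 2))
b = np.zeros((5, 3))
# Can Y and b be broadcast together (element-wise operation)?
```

No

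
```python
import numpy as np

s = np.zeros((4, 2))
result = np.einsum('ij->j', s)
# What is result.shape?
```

(2,)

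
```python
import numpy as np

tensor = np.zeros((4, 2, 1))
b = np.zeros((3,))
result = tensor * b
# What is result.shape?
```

(4, 2, 3)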